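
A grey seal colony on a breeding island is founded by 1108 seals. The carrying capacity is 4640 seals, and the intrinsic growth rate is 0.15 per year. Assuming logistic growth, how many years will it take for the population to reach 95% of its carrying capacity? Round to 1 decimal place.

A = (K − N₀)/N₀ = (4640 − 1108)/1108 = 3.1877.
Solve 4640/(1 + 3.1877·e^(−0.15t)) = 4408: 1 + 3.1877·e^(−0.15t) = 1.0526, so e^(−0.15t) = 0.0165107.
−0.15·t = ln(0.0165107) = -4.1037, so t = 4.1037/0.15 = 27.358.

27.4 years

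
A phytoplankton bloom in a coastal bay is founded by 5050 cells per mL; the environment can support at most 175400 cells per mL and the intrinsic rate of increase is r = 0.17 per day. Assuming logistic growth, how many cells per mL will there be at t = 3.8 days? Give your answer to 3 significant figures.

A = (K − N₀)/N₀ = (175400 − 5050)/5050 = 33.733.
N(t) = K/(1 + A·e^(−rt)) = 175400/(1 + 33.733×e^(−0.17×3.8)).
e^(−0.646) = 0.52414; denominator = 1 + 33.733×0.52414 = 18.681.
N = 175400/18.681 = 9389.43.

9390 cells per mL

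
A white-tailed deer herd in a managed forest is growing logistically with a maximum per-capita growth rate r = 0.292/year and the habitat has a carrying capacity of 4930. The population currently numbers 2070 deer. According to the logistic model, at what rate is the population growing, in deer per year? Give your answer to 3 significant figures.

dN/dt = rN(1 − N/K) = 0.292 × 2070 × (1 − 2070/4930).
1 − 2070/4930 = 0.58012; dN/dt = 0.292 × 2070 × 0.58012 = 350.65.

351 deer per year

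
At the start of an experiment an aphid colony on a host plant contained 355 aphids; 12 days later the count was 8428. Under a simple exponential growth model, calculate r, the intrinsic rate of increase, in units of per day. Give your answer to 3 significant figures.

From N(t) = N₀·e^(rt): e^(r·12) = 8428/355 = 23.741.
r·12 = ln(23.741) = 3.1672, so r = 3.1672/12 = 0.26393.

0.264 per day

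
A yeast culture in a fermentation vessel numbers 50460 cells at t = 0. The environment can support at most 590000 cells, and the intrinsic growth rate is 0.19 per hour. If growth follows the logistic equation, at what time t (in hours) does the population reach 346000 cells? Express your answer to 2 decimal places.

14.31 hours

A = (K − N₀)/N₀ = (590000 − 50460)/50460 = 10.692.
Solve 590000/(1 + 10.692·e^(−0.19t)) = 346000: 1 + 10.692·e^(−0.19t) = 1.7052, so e^(−0.19t) = 0.0659534.
−0.19·t = ln(0.0659534) = -2.7188, so t = 2.7188/0.19 = 14.31.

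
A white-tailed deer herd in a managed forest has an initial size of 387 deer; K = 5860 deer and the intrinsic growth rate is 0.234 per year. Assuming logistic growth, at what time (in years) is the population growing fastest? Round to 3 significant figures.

Logistic growth is fastest at N = K/2 = 2930.
A = (K − N₀)/N₀ = 14.142. Set K/(1 + A·e^(−rt)) = K/2 → A·e^(−rt) = 1.
e^(−0.234t) = 1/14.142 = 0.0707108, so t = ln(14.142)/0.234 = 2.6492/0.234 = 11.321.

11.3 years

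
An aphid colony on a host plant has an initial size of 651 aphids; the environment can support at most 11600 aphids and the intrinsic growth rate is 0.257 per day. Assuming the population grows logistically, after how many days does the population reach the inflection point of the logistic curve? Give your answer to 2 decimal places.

Logistic growth is fastest at N = K/2 = 5800.
A = (K − N₀)/N₀ = 16.819. Set K/(1 + A·e^(−rt)) = K/2 → A·e^(−rt) = 1.
e^(−0.257t) = 1/16.819 = 0.0594575, so t = ln(16.819)/0.257 = 2.8225/0.257 = 10.982.

10.98 days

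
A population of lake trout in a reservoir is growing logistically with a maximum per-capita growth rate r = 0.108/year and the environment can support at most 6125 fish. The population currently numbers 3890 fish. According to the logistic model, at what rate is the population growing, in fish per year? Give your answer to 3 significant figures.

153 fish per year

dN/dt = rN(1 − N/K) = 0.108 × 3890 × (1 − 3890/6125).
1 − 3890/6125 = 0.3649; dN/dt = 0.108 × 3890 × 0.3649 = 153.3.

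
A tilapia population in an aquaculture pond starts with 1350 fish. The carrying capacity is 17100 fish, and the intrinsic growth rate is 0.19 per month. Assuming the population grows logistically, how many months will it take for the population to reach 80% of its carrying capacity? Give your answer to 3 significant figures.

A = (K − N₀)/N₀ = (17100 − 1350)/1350 = 11.667.
Solve 17100/(1 + 11.667·e^(−0.19t)) = 13680: 1 + 11.667·e^(−0.19t) = 1.25, so e^(−0.19t) = 0.0214286.
−0.19·t = ln(0.0214286) = -3.843, so t = 3.843/0.19 = 20.226.

20.2 months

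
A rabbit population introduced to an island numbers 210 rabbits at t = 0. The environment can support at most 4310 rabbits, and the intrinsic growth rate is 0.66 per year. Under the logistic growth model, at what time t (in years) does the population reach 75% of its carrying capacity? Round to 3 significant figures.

A = (K − N₀)/N₀ = (4310 − 210)/210 = 19.524.
Solve 4310/(1 + 19.524·e^(−0.66t)) = 3232.5: 1 + 19.524·e^(−0.66t) = 1.3333, so e^(−0.66t) = 0.0170732.
−0.66·t = ln(0.0170732) = -4.0702, so t = 4.0702/0.66 = 6.167.

6.17 years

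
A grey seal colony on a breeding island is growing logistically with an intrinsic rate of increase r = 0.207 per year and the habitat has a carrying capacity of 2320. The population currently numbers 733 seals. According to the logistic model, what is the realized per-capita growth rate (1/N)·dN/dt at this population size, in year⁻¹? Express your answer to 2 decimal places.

(1/N)·dN/dt = r(1 − N/K) = 0.207 × (1 − 733/2320).
= 0.207 × 0.68405 = 0.1416.

0.14 per year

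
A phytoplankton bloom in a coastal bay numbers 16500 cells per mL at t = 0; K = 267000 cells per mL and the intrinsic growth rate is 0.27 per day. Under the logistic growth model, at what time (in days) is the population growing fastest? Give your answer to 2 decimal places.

10.07 days

Logistic growth is fastest at N = K/2 = 133500.
A = (K − N₀)/N₀ = 15.182. Set K/(1 + A·e^(−rt)) = K/2 → A·e^(−rt) = 1.
e^(−0.27t) = 1/15.182 = 0.0658683, so t = ln(15.182)/0.27 = 2.7201/0.27 = 10.074.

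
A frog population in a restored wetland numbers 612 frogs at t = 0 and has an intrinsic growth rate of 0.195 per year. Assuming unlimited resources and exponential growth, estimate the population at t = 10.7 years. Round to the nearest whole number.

4931 frogs

N(t) = N₀·e^(rt) = 612 × e^(0.195×10.7) = 612 × e^2.087.
e^2.087 ≈ 8.0567, so N ≈ 612 × 8.0567 = 4930.68.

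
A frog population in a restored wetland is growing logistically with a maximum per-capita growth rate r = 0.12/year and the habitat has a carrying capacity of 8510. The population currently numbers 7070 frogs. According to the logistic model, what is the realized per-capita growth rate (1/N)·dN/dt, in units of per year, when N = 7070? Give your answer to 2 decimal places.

(1/N)·dN/dt = r(1 − N/K) = 0.12 × (1 − 7070/8510).
= 0.12 × 0.16921 = 0.020306.

0.02 per year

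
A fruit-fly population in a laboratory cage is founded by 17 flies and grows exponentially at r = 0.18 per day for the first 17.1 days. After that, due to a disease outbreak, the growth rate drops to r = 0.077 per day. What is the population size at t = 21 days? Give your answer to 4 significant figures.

Phase 1: N(17.1) = 17·e^(0.18×17.1) = 17·e^3.078 = 369.154.
Phase 2 runs for 21 − 17.1 = 3.9 days at r = 0.077.
N(21) = 369.154·e^(0.077×3.9) = 369.154·e^0.3003 = 498.455.

498.5 flies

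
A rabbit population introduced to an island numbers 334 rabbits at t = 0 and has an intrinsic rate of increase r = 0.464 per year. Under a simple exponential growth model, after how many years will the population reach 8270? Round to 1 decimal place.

6.9 years

Set N₀·e^(rt) = 8270: e^(0.464·t) = 8270/334 = 24.76.
0.464·t = ln(24.76) = 3.2092, so t = 3.2092/0.464 = 6.9165.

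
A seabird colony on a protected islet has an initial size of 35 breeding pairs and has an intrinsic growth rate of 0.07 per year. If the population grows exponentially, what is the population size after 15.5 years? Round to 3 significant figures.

N(t) = N₀·e^(rt) = 35 × e^(0.07×15.5) = 35 × e^1.085.
e^1.085 ≈ 2.9594, so N ≈ 35 × 2.9594 = 103.58.

104 breeding pairs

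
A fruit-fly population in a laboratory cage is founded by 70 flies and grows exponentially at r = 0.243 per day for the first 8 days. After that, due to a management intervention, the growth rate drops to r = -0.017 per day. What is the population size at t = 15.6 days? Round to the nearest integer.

Phase 1: N(8) = 70·e^(0.243×8) = 70·e^1.944 = 489.065.
Phase 2 runs for 15.6 − 8 = 7.6 days at r = -0.017.
N(15.6) = 489.065·e^(-0.017×7.6) = 489.065·e^-0.1292 = 429.789.

430 flies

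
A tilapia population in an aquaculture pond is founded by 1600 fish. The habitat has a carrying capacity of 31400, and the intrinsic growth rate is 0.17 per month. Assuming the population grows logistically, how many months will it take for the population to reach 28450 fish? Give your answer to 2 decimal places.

30.53 months

A = (K − N₀)/N₀ = (31400 − 1600)/1600 = 18.625.
Solve 31400/(1 + 18.625·e^(−0.17t)) = 28450: 1 + 18.625·e^(−0.17t) = 1.1037, so e^(−0.17t) = 0.00556729.
−0.17·t = ln(0.00556729) = -5.1908, so t = 5.1908/0.17 = 30.534.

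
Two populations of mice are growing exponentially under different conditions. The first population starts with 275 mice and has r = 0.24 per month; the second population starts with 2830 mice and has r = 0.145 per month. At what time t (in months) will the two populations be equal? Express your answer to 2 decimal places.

Set 275·e^(0.24t) = 2830·e^(0.145t).
e^((0.24 − 0.145)t) = 2830/275 → e^(0.095·t) = 10.291.
0.095·t = ln(10.291) = 2.3313, so t = 2.3313/0.095 = 24.54.

24.54 months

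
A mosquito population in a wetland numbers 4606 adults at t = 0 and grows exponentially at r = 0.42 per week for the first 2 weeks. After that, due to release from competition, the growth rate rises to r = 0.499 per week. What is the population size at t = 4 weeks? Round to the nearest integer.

28944 adults

Phase 1: N(2) = 4606·e^(0.42×2) = 4606·e^0.84 = 10669.2.
Phase 2 runs for 4 − 2 = 2 weeks at r = 0.499.
N(4) = 10669.2·e^(0.499×2) = 10669.2·e^0.998 = 28943.9.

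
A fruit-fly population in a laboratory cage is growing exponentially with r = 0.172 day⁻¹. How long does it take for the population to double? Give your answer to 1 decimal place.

Doubling time t_d = ln(2)/r = 0.6931/0.172 = 4.0299.

4.0 days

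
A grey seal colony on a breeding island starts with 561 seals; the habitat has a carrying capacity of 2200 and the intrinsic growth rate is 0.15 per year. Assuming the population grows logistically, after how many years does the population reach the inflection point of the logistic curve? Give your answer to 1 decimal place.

7.1 years

Logistic growth is fastest at N = K/2 = 1100.
A = (K − N₀)/N₀ = 2.9216. Set K/(1 + A·e^(−rt)) = K/2 → A·e^(−rt) = 1.
e^(−0.15t) = 1/2.9216 = 0.342282, so t = ln(2.9216)/0.15 = 1.0721/0.15 = 7.1475.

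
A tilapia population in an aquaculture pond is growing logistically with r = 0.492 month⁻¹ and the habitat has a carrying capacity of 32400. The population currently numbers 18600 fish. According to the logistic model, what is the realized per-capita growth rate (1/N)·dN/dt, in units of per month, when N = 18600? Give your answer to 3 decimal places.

0.210 per month

(1/N)·dN/dt = r(1 − N/K) = 0.492 × (1 − 18600/32400).
= 0.492 × 0.42593 = 0.20956.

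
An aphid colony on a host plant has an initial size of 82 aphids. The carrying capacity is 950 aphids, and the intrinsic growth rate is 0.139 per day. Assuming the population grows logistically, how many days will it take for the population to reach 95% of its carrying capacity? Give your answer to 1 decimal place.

38.2 days

A = (K − N₀)/N₀ = (950 − 82)/82 = 10.585.
Solve 950/(1 + 10.585·e^(−0.139t)) = 902.5: 1 + 10.585·e^(−0.139t) = 1.0526, so e^(−0.139t) = 0.00497211.
−0.139·t = ln(0.00497211) = -5.3039, so t = 5.3039/0.139 = 38.158.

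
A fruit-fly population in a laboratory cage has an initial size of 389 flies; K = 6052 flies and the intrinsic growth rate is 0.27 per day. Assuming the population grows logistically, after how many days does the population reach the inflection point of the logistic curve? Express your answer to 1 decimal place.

9.9 days

Logistic growth is fastest at N = K/2 = 3026.
A = (K − N₀)/N₀ = 14.558. Set K/(1 + A·e^(−rt)) = K/2 → A·e^(−rt) = 1.
e^(−0.27t) = 1/14.558 = 0.0686915, so t = ln(14.558)/0.27 = 2.6781/0.27 = 9.919.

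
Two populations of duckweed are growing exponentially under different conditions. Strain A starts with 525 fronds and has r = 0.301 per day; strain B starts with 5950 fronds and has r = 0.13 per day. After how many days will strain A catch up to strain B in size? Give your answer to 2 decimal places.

Set 525·e^(0.301t) = 5950·e^(0.13t).
e^((0.301 − 0.13)t) = 5950/525 → e^(0.171·t) = 11.333.
0.171·t = ln(11.333) = 2.4277, so t = 2.4277/0.171 = 14.197.

14.20 days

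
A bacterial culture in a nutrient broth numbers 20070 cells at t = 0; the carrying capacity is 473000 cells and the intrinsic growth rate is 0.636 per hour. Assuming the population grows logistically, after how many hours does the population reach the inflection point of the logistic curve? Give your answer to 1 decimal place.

Logistic growth is fastest at N = K/2 = 236500.
A = (K − N₀)/N₀ = 22.568. Set K/(1 + A·e^(−rt)) = K/2 → A·e^(−rt) = 1.
e^(−0.636t) = 1/22.568 = 0.0443115, so t = ln(22.568)/0.636 = 3.1165/0.636 = 4.9002.

4.9 hours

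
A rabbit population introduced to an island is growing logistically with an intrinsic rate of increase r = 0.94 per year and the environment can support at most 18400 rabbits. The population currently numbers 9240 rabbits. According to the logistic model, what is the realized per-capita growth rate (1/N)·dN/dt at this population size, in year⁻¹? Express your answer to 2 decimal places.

0.47 per year

(1/N)·dN/dt = r(1 − N/K) = 0.94 × (1 − 9240/18400).
= 0.94 × 0.49783 = 0.46796.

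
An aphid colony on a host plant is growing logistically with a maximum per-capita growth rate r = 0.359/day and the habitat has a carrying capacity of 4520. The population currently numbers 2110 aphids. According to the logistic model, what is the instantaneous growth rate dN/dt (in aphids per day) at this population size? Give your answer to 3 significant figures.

404 aphids per day

dN/dt = rN(1 − N/K) = 0.359 × 2110 × (1 − 2110/4520).
1 − 2110/4520 = 0.53319; dN/dt = 0.359 × 2110 × 0.53319 = 403.88.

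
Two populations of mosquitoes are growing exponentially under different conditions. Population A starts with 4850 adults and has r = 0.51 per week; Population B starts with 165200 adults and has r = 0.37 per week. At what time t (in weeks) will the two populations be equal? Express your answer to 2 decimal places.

Set 4850·e^(0.51t) = 165200·e^(0.37t).
e^((0.51 − 0.37)t) = 165200/4850 → e^(0.14·t) = 34.062.
0.14·t = ln(34.062) = 3.5282, so t = 3.5282/0.14 = 25.201.

25.20 weeks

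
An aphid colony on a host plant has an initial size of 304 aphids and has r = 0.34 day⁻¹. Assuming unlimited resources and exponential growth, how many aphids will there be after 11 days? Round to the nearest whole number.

N(t) = N₀·e^(rt) = 304 × e^(0.34×11) = 304 × e^3.74.
e^3.74 ≈ 42.098, so N ≈ 304 × 42.098 = 12797.8.

12798 aphids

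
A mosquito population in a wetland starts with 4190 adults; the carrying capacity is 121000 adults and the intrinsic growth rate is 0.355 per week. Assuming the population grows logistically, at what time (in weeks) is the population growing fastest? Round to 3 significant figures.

9.37 weeks

Logistic growth is fastest at N = K/2 = 60500.
A = (K − N₀)/N₀ = 27.878. Set K/(1 + A·e^(−rt)) = K/2 → A·e^(−rt) = 1.
e^(−0.355t) = 1/27.878 = 0.0358702, so t = ln(27.878)/0.355 = 3.3278/0.355 = 9.3742.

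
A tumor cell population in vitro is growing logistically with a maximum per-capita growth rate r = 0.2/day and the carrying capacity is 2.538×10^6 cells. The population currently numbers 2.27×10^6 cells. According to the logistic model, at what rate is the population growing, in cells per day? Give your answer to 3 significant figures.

dN/dt = rN(1 − N/K) = 0.2 × 2.27×10^6 × (1 − 2.27×10^6/2.538×10^6).
1 − 2.27×10^6/2.538×10^6 = 0.10559; dN/dt = 0.2 × 2.27×10^6 × 0.10559 = 47940.

47900 cells per day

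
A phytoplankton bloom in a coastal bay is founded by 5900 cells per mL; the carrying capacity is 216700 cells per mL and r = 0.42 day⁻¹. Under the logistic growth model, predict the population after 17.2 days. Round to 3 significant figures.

211000 cells per mL

A = (K − N₀)/N₀ = (216700 − 5900)/5900 = 35.729.
N(t) = K/(1 + A·e^(−rt)) = 216700/(1 + 35.729×e^(−0.42×17.2)).
e^(−7.224) = 0.00072888; denominator = 1 + 35.729×0.00072888 = 1.026.
N = 216700/1.026 = 211200.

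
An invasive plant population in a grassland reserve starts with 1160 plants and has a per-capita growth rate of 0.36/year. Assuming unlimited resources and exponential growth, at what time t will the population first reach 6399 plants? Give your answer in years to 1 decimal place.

Set N₀·e^(rt) = 6399: e^(0.36·t) = 6399/1160 = 5.5164.
0.36·t = ln(5.5164) = 1.7077, so t = 1.7077/0.36 = 4.7437.

4.7 years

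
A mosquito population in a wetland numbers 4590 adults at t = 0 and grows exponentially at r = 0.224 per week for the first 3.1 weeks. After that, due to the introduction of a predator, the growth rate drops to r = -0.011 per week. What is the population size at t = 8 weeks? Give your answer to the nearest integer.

8709 adults

Phase 1: N(3.1) = 4590·e^(0.224×3.1) = 4590·e^0.6944 = 9191.51.
Phase 2 runs for 8 − 3.1 = 4.9 weeks at r = -0.011.
N(8) = 9191.51·e^(-0.011×4.9) = 9191.51·e^-0.0539 = 8709.2.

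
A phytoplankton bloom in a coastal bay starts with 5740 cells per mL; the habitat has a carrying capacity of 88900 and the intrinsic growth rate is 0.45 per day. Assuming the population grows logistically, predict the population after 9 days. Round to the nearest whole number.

A = (K − N₀)/N₀ = (88900 − 5740)/5740 = 14.488.
N(t) = K/(1 + A·e^(−rt)) = 88900/(1 + 14.488×e^(−0.45×9)).
e^(−4.05) = 0.017422; denominator = 1 + 14.488×0.017422 = 1.2524.
N = 88900/1.2524 = 70983.

70983 cells per mL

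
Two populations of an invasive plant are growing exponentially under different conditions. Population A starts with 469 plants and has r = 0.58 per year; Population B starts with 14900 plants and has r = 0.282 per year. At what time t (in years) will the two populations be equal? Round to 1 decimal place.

11.6 years

Set 469·e^(0.58t) = 14900·e^(0.282t).
e^((0.58 − 0.282)t) = 14900/469 → e^(0.298·t) = 31.77.
0.298·t = ln(31.77) = 3.4585, so t = 3.4585/0.298 = 11.606.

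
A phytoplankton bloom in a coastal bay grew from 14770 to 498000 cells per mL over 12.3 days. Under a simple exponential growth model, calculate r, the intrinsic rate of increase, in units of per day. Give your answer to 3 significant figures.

0.286 per day

From N(t) = N₀·e^(rt): e^(r·12.3) = 498000/14770 = 33.717.
r·12.3 = ln(33.717) = 3.518, so r = 3.518/12.3 = 0.28602.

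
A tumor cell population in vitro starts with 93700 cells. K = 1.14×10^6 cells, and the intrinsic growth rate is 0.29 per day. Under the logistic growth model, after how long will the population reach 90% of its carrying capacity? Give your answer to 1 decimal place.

A = (K − N₀)/N₀ = (1.14×10^6 − 93700)/93700 = 11.166.
Solve 1.14×10^6/(1 + 11.166·e^(−0.29t)) = 1.026×10^6: 1 + 11.166·e^(−0.29t) = 1.1111, so e^(−0.29t) = 0.00995041.
−0.29·t = ln(0.00995041) = -4.6101, so t = 4.6101/0.29 = 15.897.

15.9 days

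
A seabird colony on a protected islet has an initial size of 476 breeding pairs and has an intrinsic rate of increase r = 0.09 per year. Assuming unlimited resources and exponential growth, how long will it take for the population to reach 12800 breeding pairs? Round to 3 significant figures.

36.6 years

Set N₀·e^(rt) = 12800: e^(0.09·t) = 12800/476 = 26.891.
0.09·t = ln(26.891) = 3.2918, so t = 3.2918/0.09 = 36.575.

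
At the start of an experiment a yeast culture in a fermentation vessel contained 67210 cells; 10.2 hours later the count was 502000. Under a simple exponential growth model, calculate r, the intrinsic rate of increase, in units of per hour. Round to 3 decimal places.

From N(t) = N₀·e^(rt): e^(r·10.2) = 502000/67210 = 7.4691.
r·10.2 = ln(7.4691) = 2.0108, so r = 2.0108/10.2 = 0.19714.

0.197 per hour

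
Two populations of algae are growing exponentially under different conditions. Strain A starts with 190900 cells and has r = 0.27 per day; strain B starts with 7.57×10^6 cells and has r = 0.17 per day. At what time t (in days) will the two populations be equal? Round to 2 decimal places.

36.80 days

Set 190900·e^(0.27t) = 7.57×10^6·e^(0.17t).
e^((0.27 − 0.17)t) = 7.57×10^6/190900 → e^(0.1·t) = 39.654.
0.1·t = ln(39.654) = 3.6802, so t = 3.6802/0.1 = 36.802.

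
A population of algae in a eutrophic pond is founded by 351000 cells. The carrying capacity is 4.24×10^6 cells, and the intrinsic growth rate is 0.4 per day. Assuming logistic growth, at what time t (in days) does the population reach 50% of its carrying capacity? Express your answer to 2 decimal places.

A = (K − N₀)/N₀ = (4.24×10^6 − 351000)/351000 = 11.08.
Solve 4.24×10^6/(1 + 11.08·e^(−0.4t)) = 2.12×10^6: 1 + 11.08·e^(−0.4t) = 2, so e^(−0.4t) = 0.0902546.
−0.4·t = ln(0.0902546) = -2.4051, so t = 2.4051/0.4 = 6.0128.

6.01 days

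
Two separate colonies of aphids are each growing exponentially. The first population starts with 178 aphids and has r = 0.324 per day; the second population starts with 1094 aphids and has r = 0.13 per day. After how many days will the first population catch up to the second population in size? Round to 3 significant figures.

9.36 days

Set 178·e^(0.324t) = 1094·e^(0.13t).
e^((0.324 − 0.13)t) = 1094/178 → e^(0.194·t) = 6.1461.
0.194·t = ln(6.1461) = 1.8158, so t = 1.8158/0.194 = 9.3599.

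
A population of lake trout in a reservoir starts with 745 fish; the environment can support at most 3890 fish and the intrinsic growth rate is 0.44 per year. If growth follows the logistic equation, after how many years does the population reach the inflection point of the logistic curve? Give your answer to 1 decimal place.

Logistic growth is fastest at N = K/2 = 1945.
A = (K − N₀)/N₀ = 4.2215. Set K/(1 + A·e^(−rt)) = K/2 → A·e^(−rt) = 1.
e^(−0.44t) = 1/4.2215 = 0.236884, so t = ln(4.2215)/0.44 = 1.4402/0.44 = 3.2731.

3.3 years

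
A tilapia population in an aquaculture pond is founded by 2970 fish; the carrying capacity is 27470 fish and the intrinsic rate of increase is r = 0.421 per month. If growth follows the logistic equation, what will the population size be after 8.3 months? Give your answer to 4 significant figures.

A = (K − N₀)/N₀ = (27470 − 2970)/2970 = 8.2492.
N(t) = K/(1 + A·e^(−rt)) = 27470/(1 + 8.2492×e^(−0.421×8.3)).
e^(−3.494) = 0.03037; denominator = 1 + 8.2492×0.03037 = 1.2505.
N = 27470/1.2505 = 21966.7.

21970 fish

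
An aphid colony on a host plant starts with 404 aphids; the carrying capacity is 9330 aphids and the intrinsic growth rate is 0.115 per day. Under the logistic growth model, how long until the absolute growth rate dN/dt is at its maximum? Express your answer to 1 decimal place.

26.9 days

Logistic growth is fastest at N = K/2 = 4665.
A = (K − N₀)/N₀ = 22.094. Set K/(1 + A·e^(−rt)) = K/2 → A·e^(−rt) = 1.
e^(−0.115t) = 1/22.094 = 0.045261, so t = ln(22.094)/0.115 = 3.0953/0.115 = 26.916.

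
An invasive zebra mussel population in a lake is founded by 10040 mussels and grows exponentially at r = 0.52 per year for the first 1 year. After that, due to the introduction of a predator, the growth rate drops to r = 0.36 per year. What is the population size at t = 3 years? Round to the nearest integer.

34694 mussels

Phase 1: N(1) = 10040·e^(0.52×1) = 10040·e^0.52 = 16887.6.
Phase 2 runs for 3 − 1 = 2 years at r = 0.36.
N(3) = 16887.6·e^(0.36×2) = 16887.6·e^0.72 = 34694.4.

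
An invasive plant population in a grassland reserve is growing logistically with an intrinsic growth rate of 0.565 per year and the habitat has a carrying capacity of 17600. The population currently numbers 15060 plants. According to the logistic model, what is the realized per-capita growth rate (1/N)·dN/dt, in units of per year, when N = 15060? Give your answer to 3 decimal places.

0.082 per year

(1/N)·dN/dt = r(1 − N/K) = 0.565 × (1 − 15060/17600).
= 0.565 × 0.14432 = 0.08154.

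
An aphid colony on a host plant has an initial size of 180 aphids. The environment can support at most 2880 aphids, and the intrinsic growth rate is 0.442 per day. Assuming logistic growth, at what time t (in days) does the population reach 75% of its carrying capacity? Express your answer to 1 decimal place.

A = (K − N₀)/N₀ = (2880 − 180)/180 = 15.
Solve 2880/(1 + 15·e^(−0.442t)) = 2160: 1 + 15·e^(−0.442t) = 1.3333, so e^(−0.442t) = 0.0222222.
−0.442·t = ln(0.0222222) = -3.8067, so t = 3.8067/0.442 = 8.6124.

8.6 days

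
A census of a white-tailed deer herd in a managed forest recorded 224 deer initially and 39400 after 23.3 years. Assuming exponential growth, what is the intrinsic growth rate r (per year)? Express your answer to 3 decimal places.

From N(t) = N₀·e^(rt): e^(r·23.3) = 39400/224 = 175.89.
r·23.3 = ln(175.89) = 5.1699, so r = 5.1699/23.3 = 0.22188.

0.222 per year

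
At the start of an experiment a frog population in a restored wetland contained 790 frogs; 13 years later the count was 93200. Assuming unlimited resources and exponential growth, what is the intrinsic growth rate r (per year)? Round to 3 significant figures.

0.367 per year

From N(t) = N₀·e^(rt): e^(r·13) = 93200/790 = 117.97.
r·13 = ln(117.97) = 4.7705, so r = 4.7705/13 = 0.36696.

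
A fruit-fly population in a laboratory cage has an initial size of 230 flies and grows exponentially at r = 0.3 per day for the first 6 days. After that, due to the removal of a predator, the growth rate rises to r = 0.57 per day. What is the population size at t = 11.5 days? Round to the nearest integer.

31987 flies

Phase 1: N(6) = 230·e^(0.3×6) = 230·e^1.8 = 1391.42.
Phase 2 runs for 11.5 − 6 = 5.5 days at r = 0.57.
N(11.5) = 1391.42·e^(0.57×5.5) = 1391.42·e^3.135 = 31986.8.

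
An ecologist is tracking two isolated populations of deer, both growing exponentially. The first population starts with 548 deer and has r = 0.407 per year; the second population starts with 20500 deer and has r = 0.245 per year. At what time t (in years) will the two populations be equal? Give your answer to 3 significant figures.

Set 548·e^(0.407t) = 20500·e^(0.245t).
e^((0.407 − 0.245)t) = 20500/548 → e^(0.162·t) = 37.409.
0.162·t = ln(37.409) = 3.6219, so t = 3.6219/0.162 = 22.357.

22.4 years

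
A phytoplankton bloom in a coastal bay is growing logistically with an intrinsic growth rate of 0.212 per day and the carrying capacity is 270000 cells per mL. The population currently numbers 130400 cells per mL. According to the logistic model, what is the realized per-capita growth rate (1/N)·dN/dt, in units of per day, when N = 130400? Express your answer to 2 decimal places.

(1/N)·dN/dt = r(1 − N/K) = 0.212 × (1 − 130400/270000).
= 0.212 × 0.51704 = 0.10961.

0.11 per day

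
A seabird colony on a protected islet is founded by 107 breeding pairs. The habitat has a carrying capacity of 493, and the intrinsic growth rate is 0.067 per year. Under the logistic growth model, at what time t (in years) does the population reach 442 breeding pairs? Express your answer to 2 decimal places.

51.38 years

A = (K − N₀)/N₀ = (493 − 107)/107 = 3.6075.
Solve 493/(1 + 3.6075·e^(−0.067t)) = 442: 1 + 3.6075·e^(−0.067t) = 1.1154, so e^(−0.067t) = 0.0319849.
−0.067·t = ln(0.0319849) = -3.4425, so t = 3.4425/0.067 = 51.38.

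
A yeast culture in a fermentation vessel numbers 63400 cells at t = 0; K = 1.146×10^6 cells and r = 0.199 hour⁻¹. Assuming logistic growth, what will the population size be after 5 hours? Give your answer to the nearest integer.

A = (K − N₀)/N₀ = (1.146×10^6 − 63400)/63400 = 17.076.
N(t) = K/(1 + A·e^(−rt)) = 1.146×10^6/(1 + 17.076×e^(−0.199×5)).
e^(−0.995) = 0.36972; denominator = 1 + 17.076×0.36972 = 7.3133.
N = 1.146×10^6/7.3133 = 156701.

156701 cells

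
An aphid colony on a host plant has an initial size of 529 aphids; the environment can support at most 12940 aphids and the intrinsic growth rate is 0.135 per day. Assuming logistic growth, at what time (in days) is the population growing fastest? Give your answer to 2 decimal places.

Logistic growth is fastest at N = K/2 = 6470.
A = (K − N₀)/N₀ = 23.461. Set K/(1 + A·e^(−rt)) = K/2 → A·e^(−rt) = 1.
e^(−0.135t) = 1/23.461 = 0.0426235, so t = ln(23.461)/0.135 = 3.1554/0.135 = 23.373.

23.37 days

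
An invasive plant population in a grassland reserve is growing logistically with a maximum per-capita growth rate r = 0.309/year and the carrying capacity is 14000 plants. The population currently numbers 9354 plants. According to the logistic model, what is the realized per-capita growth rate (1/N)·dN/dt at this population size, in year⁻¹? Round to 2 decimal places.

0.10 per year

(1/N)·dN/dt = r(1 − N/K) = 0.309 × (1 − 9354/14000).
= 0.309 × 0.33186 = 0.10254.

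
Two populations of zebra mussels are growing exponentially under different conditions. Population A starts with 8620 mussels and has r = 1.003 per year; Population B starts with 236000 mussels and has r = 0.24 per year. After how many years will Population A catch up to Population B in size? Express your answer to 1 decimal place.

4.3 years

Set 8620·e^(1.003t) = 236000·e^(0.24t).
e^((1.003 − 0.24)t) = 236000/8620 → e^(0.763·t) = 27.378.
0.763·t = ln(27.378) = 3.3097, so t = 3.3097/0.763 = 4.3378.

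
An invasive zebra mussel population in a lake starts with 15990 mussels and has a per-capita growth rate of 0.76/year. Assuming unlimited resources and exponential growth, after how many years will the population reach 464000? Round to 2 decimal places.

4.43 years

Set N₀·e^(rt) = 464000: e^(0.76·t) = 464000/15990 = 29.018.
0.76·t = ln(29.018) = 3.3679, so t = 3.3679/0.76 = 4.4315.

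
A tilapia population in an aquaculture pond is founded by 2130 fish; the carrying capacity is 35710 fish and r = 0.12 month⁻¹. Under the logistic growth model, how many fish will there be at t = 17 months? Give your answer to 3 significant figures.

11700 fish

A = (K − N₀)/N₀ = (35710 − 2130)/2130 = 15.765.
N(t) = K/(1 + A·e^(−rt)) = 35710/(1 + 15.765×e^(−0.12×17)).
e^(−2.04) = 0.13003; denominator = 1 + 15.765×0.13003 = 3.0499.
N = 35710/3.0499 = 11708.4.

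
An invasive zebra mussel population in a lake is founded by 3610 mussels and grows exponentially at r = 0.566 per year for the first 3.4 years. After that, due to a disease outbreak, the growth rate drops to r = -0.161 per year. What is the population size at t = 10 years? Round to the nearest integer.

8546 mussels

Phase 1: N(3.4) = 3610·e^(0.566×3.4) = 3610·e^1.924 = 24732.2.
Phase 2 runs for 10 − 3.4 = 6.6 years at r = -0.161.
N(10) = 24732.2·e^(-0.161×6.6) = 24732.2·e^-1.063 = 8546.38.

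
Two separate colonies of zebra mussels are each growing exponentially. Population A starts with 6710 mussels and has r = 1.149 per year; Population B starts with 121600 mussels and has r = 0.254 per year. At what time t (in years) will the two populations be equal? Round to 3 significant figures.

3.24 years

Set 6710·e^(1.149t) = 121600·e^(0.254t).
e^((1.149 − 0.254)t) = 121600/6710 → e^(0.895·t) = 18.122.
0.895·t = ln(18.122) = 2.8971, so t = 2.8971/0.895 = 3.237.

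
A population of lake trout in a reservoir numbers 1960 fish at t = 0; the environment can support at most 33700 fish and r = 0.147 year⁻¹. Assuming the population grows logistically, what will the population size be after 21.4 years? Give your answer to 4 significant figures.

19860 fish

A = (K − N₀)/N₀ = (33700 − 1960)/1960 = 16.194.
N(t) = K/(1 + A·e^(−rt)) = 33700/(1 + 16.194×e^(−0.147×21.4)).
e^(−3.146) = 0.043032; denominator = 1 + 16.194×0.043032 = 1.6969.
N = 33700/1.6969 = 19860.2.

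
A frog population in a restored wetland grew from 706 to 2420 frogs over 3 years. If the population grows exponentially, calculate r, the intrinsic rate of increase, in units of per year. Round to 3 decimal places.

0.411 per year

From N(t) = N₀·e^(rt): e^(r·3) = 2420/706 = 3.4278.
r·3 = ln(3.4278) = 1.2319, so r = 1.2319/3 = 0.41064.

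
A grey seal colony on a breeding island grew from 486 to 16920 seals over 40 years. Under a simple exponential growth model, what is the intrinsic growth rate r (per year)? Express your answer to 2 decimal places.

From N(t) = N₀·e^(rt): e^(r·40) = 16920/486 = 34.815.
r·40 = ln(34.815) = 3.55, so r = 3.55/40 = 0.088751.

0.09 per year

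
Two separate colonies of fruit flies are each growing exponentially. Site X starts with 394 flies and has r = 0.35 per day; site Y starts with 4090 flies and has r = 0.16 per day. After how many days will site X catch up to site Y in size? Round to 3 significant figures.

12.3 days

Set 394·e^(0.35t) = 4090·e^(0.16t).
e^((0.35 − 0.16)t) = 4090/394 → e^(0.19·t) = 10.381.
0.19·t = ln(10.381) = 2.3399, so t = 2.3399/0.19 = 12.316.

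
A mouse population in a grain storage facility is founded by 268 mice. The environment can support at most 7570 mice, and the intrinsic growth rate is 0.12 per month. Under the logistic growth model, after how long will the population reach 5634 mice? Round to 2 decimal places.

36.44 months

A = (K − N₀)/N₀ = (7570 − 268)/268 = 27.246.
Solve 7570/(1 + 27.246·e^(−0.12t)) = 5634: 1 + 27.246·e^(−0.12t) = 1.3436, so e^(−0.12t) = 0.0126119.
−0.12·t = ln(0.0126119) = -4.3731, so t = 4.3731/0.12 = 36.443.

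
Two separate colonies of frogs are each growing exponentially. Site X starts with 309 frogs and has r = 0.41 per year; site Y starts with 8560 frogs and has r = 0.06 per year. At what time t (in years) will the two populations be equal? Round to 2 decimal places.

9.49 years

Set 309·e^(0.41t) = 8560·e^(0.06t).
e^((0.41 − 0.06)t) = 8560/309 → e^(0.35·t) = 27.702.
0.35·t = ln(27.702) = 3.3215, so t = 3.3215/0.35 = 9.49.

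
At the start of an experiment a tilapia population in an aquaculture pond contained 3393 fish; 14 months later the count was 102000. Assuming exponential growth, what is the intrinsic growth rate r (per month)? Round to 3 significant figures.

0.243 per month

From N(t) = N₀·e^(rt): e^(r·14) = 102000/3393 = 30.062.
r·14 = ln(30.062) = 3.4033, so r = 3.4033/14 = 0.24309.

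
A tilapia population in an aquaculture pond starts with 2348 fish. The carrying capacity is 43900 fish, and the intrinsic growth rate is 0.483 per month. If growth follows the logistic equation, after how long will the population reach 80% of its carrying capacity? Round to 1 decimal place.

8.8 months

A = (K − N₀)/N₀ = (43900 − 2348)/2348 = 17.697.
Solve 43900/(1 + 17.697·e^(−0.483t)) = 35120: 1 + 17.697·e^(−0.483t) = 1.25, so e^(−0.483t) = 0.0141269.
−0.483·t = ln(0.0141269) = -4.2597, so t = 4.2597/0.483 = 8.8192.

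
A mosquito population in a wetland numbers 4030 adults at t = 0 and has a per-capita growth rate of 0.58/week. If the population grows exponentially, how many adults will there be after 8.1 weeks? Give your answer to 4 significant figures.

N(t) = N₀·e^(rt) = 4030 × e^(0.58×8.1) = 4030 × e^4.698.
e^4.698 ≈ 109.73, so N ≈ 4030 × 109.73 = 442202.

442200 adults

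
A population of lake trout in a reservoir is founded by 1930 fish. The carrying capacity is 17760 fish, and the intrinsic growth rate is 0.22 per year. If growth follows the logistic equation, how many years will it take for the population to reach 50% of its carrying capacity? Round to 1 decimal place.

9.6 years

A = (K − N₀)/N₀ = (17760 − 1930)/1930 = 8.2021.
Solve 17760/(1 + 8.2021·e^(−0.22t)) = 8880: 1 + 8.2021·e^(−0.22t) = 2, so e^(−0.22t) = 0.12192.
−0.22·t = ln(0.12192) = -2.1044, so t = 2.1044/0.22 = 9.5654.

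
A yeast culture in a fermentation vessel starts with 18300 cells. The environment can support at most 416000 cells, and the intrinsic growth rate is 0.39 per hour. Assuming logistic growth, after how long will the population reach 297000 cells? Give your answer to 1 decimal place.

10.2 hours

A = (K − N₀)/N₀ = (416000 − 18300)/18300 = 21.732.
Solve 416000/(1 + 21.732·e^(−0.39t)) = 297000: 1 + 21.732·e^(−0.39t) = 1.4007, so e^(−0.39t) = 0.0184368.
−0.39·t = ln(0.0184368) = -3.9934, so t = 3.9934/0.39 = 10.24.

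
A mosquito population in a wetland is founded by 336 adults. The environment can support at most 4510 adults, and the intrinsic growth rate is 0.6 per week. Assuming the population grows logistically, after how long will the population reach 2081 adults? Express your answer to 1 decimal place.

3.9 weeks

A = (K − N₀)/N₀ = (4510 − 336)/336 = 12.423.
Solve 4510/(1 + 12.423·e^(−0.6t)) = 2081: 1 + 12.423·e^(−0.6t) = 2.1672, so e^(−0.6t) = 0.0939598.
−0.6·t = ln(0.0939598) = -2.3649, so t = 2.3649/0.6 = 3.9415.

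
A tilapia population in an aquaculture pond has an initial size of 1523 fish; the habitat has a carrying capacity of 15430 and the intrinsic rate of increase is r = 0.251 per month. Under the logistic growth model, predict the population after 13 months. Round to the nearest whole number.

A = (K − N₀)/N₀ = (15430 − 1523)/1523 = 9.1313.
N(t) = K/(1 + A·e^(−rt)) = 15430/(1 + 9.1313×e^(−0.251×13)).
e^(−3.263) = 0.038273; denominator = 1 + 9.1313×0.038273 = 1.3495.
N = 15430/1.3495 = 11434.

11434 fish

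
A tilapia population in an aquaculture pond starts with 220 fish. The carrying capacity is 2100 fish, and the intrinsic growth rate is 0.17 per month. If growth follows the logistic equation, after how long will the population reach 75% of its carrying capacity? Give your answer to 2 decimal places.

A = (K − N₀)/N₀ = (2100 − 220)/220 = 8.5455.
Solve 2100/(1 + 8.5455·e^(−0.17t)) = 1575: 1 + 8.5455·e^(−0.17t) = 1.3333, so e^(−0.17t) = 0.0390071.
−0.17·t = ln(0.0390071) = -3.244, so t = 3.244/0.17 = 19.082.

19.08 months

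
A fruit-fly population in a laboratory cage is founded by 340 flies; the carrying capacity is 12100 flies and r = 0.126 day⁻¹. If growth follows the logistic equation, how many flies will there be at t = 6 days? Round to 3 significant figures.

702 flies

A = (K − N₀)/N₀ = (12100 − 340)/340 = 34.588.
N(t) = K/(1 + A·e^(−rt)) = 12100/(1 + 34.588×e^(−0.126×6)).
e^(−0.756) = 0.46954; denominator = 1 + 34.588×0.46954 = 17.241.
N = 12100/17.241 = 701.832.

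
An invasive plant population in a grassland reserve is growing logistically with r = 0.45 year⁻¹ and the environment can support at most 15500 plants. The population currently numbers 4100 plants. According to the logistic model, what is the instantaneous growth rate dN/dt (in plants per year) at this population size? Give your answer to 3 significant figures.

dN/dt = rN(1 − N/K) = 0.45 × 4100 × (1 − 4100/15500).
1 − 4100/15500 = 0.73548; dN/dt = 0.45 × 4100 × 0.73548 = 1357.

1360 plants per year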